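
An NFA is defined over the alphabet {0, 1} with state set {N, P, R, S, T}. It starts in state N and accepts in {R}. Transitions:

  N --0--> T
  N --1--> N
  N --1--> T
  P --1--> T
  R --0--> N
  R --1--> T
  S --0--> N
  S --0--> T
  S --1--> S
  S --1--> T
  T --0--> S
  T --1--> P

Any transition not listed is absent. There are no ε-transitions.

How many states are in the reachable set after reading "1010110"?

3

Start in {N}.
Read '1': N→{N, T}; now {N, T}.
Read '0': N→{T}, T→{S}; now {S, T}.
Read '1': S→{S, T}, T→{P}; now {P, S, T}.
Read '0': P→∅, S→{N, T}, T→{S}; now {N, S, T}.
Read '1': N→{N, T}, S→{S, T}, T→{P}; now {N, P, S, T}.
Read '1': N→{N, T}, P→{T}, S→{S, T}, T→{P}; now {N, P, S, T}.
Read '0': N→{T}, P→∅, S→{N, T}, T→{S}; now {N, S, T}.
That set has 3 states.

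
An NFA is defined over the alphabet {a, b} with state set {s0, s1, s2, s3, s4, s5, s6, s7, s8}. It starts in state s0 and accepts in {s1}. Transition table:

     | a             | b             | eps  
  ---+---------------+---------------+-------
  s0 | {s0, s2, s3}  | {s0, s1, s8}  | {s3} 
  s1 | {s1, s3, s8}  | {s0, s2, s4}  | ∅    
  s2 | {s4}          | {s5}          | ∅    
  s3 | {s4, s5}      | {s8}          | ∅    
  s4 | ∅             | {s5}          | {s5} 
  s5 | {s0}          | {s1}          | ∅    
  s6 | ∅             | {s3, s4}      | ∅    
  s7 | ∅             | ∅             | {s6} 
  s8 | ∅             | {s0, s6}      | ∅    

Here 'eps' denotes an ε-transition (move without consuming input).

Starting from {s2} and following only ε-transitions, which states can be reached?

{s2}

Begin with {s2}.
No ε-moves leave this set, so the closure equals the set itself.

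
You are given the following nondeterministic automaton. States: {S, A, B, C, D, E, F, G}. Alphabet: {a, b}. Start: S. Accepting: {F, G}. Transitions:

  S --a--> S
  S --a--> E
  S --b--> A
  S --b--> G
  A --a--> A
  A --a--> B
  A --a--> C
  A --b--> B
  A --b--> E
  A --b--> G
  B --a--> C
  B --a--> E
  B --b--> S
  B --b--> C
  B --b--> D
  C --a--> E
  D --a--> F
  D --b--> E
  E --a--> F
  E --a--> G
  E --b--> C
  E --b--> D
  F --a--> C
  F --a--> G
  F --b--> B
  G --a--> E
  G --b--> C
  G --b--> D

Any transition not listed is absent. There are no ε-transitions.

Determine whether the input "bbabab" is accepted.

Start in {S}.
Read 'b': S→{A, G}; now {A, G}.
Read 'b': A→{B, E, G}, G→{C, D}; now {B, C, D, E, G}.
Read 'a': B→{C, E}, C→{E}, D→{F}, E→{F, G}, G→{E}; now {C, E, F, G}.
Read 'b': C→∅, E→{C, D}, F→{B}, G→{C, D}; now {B, C, D}.
Read 'a': B→{C, E}, C→{E}, D→{F}; now {C, E, F}.
Read 'b': C→∅, E→{C, D}, F→{B}; now {B, C, D}.
The final set {B, C, D} contains no accepting state.

No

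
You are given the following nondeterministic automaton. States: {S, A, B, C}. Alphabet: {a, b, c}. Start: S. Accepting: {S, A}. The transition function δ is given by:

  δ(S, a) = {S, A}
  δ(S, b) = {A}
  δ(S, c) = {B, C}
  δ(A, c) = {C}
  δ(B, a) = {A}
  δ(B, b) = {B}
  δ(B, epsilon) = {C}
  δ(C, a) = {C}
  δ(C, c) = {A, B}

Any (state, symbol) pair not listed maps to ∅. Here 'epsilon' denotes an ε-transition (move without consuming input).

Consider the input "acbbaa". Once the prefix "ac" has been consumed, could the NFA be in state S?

Start in {S}.
Read 'a': {S} → {S, A}.
Read 'c': {S, A} → {B, C}.
State S is not in {B, C}.

No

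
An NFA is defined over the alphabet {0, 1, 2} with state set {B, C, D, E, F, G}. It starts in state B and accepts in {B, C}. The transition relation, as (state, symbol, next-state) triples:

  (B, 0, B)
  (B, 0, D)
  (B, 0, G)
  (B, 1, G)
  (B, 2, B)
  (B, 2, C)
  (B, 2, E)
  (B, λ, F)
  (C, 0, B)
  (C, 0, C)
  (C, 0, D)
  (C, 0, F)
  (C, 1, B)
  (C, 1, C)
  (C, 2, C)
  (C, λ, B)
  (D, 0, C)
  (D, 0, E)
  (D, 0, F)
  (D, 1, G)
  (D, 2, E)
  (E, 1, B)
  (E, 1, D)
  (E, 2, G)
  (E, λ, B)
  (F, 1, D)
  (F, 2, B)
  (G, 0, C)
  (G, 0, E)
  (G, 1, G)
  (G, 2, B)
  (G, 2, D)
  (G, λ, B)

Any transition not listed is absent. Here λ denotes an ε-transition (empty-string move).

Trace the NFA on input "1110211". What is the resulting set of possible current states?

{B, C, D, F, G}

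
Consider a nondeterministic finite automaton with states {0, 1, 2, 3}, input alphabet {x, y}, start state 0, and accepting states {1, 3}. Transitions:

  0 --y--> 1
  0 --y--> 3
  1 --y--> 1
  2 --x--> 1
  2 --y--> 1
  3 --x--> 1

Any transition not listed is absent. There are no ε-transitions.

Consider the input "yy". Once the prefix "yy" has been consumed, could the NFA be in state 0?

No

Start in {0}.
Read 'y': {0} → {1, 3}.
Read 'y': {1, 3} → {1}.
State 0 is not in {1}.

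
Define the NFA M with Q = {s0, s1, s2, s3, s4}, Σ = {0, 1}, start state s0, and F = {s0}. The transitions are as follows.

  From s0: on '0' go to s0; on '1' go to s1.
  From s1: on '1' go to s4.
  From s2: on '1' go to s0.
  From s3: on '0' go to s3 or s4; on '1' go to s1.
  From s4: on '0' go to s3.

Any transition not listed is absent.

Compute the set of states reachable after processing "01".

{s1}

Start in {s0}.
Read '0': {s0} → {s0}.
Read '1': {s0} → {s1}.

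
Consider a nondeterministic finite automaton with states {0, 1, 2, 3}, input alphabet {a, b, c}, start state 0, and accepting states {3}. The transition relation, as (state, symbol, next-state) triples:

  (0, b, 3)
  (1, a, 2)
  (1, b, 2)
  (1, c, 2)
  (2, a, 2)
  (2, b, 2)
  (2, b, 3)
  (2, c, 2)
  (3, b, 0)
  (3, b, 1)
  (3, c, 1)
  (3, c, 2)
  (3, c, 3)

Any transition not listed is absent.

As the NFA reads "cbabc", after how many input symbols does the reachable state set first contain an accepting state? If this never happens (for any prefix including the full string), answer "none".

Start in {0}.
Read 'c': {0} → ∅.
The set is empty and remains empty for the remaining 4 symbols.
No reachable set along the way intersects F.

none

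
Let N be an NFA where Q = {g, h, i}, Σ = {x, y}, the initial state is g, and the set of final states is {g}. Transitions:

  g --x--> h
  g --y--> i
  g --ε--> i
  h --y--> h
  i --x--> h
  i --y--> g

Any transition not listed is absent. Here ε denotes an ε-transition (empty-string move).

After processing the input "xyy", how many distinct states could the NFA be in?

1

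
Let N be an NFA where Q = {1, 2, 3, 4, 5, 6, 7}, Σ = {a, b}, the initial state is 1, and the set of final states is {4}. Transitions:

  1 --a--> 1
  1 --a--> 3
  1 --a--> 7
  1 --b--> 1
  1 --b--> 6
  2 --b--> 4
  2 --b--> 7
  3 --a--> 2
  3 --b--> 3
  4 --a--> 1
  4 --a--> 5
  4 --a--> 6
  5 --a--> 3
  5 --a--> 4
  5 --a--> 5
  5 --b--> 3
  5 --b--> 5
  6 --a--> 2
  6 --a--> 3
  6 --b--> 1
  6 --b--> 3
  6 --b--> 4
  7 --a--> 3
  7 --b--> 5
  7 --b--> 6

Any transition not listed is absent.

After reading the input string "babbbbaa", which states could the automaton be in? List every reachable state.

{1, 2, 3, 4, 5, 6, 7}

Start in {1}.
Read 'b': 1→{1, 6}; now {1, 6}.
Read 'a': 1→{1, 3, 7}, 6→{2, 3}; now {1, 2, 3, 7}.
Read 'b': 1→{1, 6}, 2→{4, 7}, 3→{3}, 7→{5, 6}; now {1, 3, 4, 5, 6, 7}.
Read 'b': 1→{1, 6}, 3→{3}, 4→∅, 5→{3, 5}, 6→{1, 3, 4}, 7→{5, 6}; now {1, 3, 4, 5, 6}.
Read 'b': 1→{1, 6}, 3→{3}, 4→∅, 5→{3, 5}, 6→{1, 3, 4}; now {1, 3, 4, 5, 6}.
Read 'b': 1→{1, 6}, 3→{3}, 4→∅, 5→{3, 5}, 6→{1, 3, 4}; now {1, 3, 4, 5, 6}.
Read 'a': 1→{1, 3, 7}, 3→{2}, 4→{1, 5, 6}, 5→{3, 4, 5}, 6→{2, 3}; now {1, 2, 3, 4, 5, 6, 7}.
Read 'a': 1→{1, 3, 7}, 2→∅, 3→{2}, 4→{1, 5, 6}, 5→{3, 4, 5}, 6→{2, 3}, 7→{3}; now {1, 2, 3, 4, 5, 6, 7}.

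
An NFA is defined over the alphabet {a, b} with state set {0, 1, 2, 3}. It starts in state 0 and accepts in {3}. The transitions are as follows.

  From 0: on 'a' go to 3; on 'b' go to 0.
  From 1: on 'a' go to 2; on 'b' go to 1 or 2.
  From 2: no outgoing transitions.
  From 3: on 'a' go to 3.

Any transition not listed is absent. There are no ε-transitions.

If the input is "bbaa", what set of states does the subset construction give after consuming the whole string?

{3}

Start in {0}.
Read 'b': 0→{0}; now {0}.
Read 'b': 0→{0}; now {0}.
Read 'a': 0→{3}; now {3}.
Read 'a': 3→{3}; now {3}.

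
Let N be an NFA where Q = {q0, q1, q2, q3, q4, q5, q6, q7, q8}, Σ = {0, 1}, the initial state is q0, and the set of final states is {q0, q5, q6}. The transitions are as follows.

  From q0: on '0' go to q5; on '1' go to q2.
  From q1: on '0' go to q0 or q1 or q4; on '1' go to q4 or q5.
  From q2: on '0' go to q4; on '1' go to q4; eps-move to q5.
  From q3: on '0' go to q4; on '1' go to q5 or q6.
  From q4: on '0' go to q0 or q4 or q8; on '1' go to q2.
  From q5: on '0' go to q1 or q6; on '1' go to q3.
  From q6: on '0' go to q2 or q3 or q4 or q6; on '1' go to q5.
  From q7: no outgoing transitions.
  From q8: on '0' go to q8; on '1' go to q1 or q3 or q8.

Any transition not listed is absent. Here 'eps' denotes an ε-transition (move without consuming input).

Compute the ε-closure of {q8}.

{q8}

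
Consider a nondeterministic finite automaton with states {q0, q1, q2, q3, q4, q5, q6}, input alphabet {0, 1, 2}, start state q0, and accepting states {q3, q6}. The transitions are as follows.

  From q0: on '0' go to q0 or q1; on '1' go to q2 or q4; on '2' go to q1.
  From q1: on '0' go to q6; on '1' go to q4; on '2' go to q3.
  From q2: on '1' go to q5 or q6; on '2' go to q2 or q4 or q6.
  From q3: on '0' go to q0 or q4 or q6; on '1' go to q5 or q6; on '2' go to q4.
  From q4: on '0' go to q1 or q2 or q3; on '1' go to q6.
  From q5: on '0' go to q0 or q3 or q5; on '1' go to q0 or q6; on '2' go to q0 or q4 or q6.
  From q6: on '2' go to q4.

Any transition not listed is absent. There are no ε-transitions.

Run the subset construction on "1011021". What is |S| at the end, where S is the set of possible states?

3

Start in {q0}.
Read '1': {q0} → {q2, q4}.
Read '0': {q2, q4} → {q1, q2, q3}.
Read '1': {q1, q2, q3} → {q4, q5, q6}.
Read '1': {q4, q5, q6} → {q0, q6}.
Read '0': {q0, q6} → {q0, q1}.
Read '2': {q0, q1} → {q1, q3}.
Read '1': {q1, q3} → {q4, q5, q6}.
That set has 3 states.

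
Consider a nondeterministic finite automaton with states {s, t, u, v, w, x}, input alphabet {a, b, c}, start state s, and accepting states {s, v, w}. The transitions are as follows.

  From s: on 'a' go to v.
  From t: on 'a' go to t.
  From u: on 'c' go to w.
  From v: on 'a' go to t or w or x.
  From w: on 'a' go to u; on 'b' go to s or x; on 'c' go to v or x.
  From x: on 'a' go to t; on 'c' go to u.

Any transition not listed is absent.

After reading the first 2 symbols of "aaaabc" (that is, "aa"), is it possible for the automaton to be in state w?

Yes

Start in {s}.
Read 'a': s→{v}; now {v}.
Read 'a': v→{t, w, x}; now {t, w, x}.
State w is in {t, w, x}.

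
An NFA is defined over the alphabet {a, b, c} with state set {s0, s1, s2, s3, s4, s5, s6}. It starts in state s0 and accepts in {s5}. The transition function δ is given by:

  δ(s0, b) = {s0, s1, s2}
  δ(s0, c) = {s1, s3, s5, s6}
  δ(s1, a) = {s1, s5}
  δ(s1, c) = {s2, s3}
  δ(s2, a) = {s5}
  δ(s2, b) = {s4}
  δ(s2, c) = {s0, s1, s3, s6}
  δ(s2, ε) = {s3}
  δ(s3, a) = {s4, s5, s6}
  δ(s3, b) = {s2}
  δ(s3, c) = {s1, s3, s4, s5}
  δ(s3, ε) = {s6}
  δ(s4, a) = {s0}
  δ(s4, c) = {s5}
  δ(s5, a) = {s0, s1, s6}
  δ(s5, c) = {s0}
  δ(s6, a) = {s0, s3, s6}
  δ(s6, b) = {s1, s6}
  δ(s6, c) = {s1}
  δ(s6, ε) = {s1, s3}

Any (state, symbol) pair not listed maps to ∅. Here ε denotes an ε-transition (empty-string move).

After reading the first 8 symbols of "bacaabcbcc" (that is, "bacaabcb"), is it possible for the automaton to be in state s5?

No

Start in {s0}.
Read 'b': s0→{s0, s1, s2}; union {s0, s1, s2}; ε-closure = {s0, s1, s2, s3, s6}.
Read 'a': s0→∅, s1→{s1, s5}, s2→{s5}, s3→{s4, s5, s6}, s6→{s0, s3, s6}; now {s0, s1, s3, s4, s5, s6}.
Read 'c': s0→{s1, s3, s5, s6}, s1→{s2, s3}, s3→{s1, s3, s4, s5}, s4→{s5}, s5→{s0}, s6→{s1}; now {s0, s1, s2, s3, s4, s5, s6}.
Read 'a': s0→∅, s1→{s1, s5}, s2→{s5}, s3→{s4, s5, s6}, s4→{s0}, s5→{s0, s1, s6}, s6→{s0, s3, s6}; now {s0, s1, s3, s4, s5, s6}.
Read 'a': s0→∅, s1→{s1, s5}, s3→{s4, s5, s6}, s4→{s0}, s5→{s0, s1, s6}, s6→{s0, s3, s6}; now {s0, s1, s3, s4, s5, s6}.
Read 'b': s0→{s0, s1, s2}, s1→∅, s3→{s2}, s4→∅, s5→∅, s6→{s1, s6}; union {s0, s1, s2, s6}; ε-closure = {s0, s1, s2, s3, s6}.
Read 'c': s0→{s1, s3, s5, s6}, s1→{s2, s3}, s2→{s0, s1, s3, s6}, s3→{s1, s3, s4, s5}, s6→{s1}; now {s0, s1, s2, s3, s4, s5, s6}.
Read 'b': s0→{s0, s1, s2}, s1→∅, s2→{s4}, s3→{s2}, s4→∅, s5→∅, s6→{s1, s6}; union {s0, s1, s2, s4, s6}; ε-closure = {s0, s1, s2, s3, s4, s6}.
State s5 is not in {s0, s1, s2, s3, s4, s6}.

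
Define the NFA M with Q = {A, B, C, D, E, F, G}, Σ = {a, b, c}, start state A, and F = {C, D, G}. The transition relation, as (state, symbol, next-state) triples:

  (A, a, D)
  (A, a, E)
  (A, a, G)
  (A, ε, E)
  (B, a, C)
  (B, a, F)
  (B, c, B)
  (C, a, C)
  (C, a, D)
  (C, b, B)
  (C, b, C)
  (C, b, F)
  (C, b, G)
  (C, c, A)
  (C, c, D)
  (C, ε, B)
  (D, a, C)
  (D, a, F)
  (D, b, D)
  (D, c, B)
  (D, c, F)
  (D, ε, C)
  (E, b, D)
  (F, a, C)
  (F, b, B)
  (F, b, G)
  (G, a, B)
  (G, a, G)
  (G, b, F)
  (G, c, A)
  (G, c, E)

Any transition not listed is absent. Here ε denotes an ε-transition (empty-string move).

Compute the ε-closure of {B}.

{B}

Begin with {B}.
No ε-moves leave this set, so the closure equals the set itself.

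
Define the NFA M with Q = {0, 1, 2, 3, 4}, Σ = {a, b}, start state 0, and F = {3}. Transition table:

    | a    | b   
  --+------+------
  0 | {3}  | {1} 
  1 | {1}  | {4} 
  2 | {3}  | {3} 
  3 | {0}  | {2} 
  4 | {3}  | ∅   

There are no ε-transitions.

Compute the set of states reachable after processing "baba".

{3}

Start in {0}.
Read 'b': 0→{1}; now {1}.
Read 'a': 1→{1}; now {1}.
Read 'b': 1→{4}; now {4}.
Read 'a': 4→{3}; now {3}.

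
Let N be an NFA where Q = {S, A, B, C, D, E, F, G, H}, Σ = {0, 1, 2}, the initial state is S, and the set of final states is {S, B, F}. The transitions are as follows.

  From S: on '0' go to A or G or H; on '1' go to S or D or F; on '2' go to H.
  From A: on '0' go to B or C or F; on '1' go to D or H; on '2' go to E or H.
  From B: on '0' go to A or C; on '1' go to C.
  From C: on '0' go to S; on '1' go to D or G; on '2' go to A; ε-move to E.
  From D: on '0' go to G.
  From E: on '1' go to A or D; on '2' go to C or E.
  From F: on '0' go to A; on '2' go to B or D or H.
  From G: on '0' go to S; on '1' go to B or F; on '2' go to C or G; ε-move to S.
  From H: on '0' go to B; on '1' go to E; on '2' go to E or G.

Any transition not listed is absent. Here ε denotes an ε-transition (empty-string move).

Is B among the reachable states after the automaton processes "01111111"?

Yes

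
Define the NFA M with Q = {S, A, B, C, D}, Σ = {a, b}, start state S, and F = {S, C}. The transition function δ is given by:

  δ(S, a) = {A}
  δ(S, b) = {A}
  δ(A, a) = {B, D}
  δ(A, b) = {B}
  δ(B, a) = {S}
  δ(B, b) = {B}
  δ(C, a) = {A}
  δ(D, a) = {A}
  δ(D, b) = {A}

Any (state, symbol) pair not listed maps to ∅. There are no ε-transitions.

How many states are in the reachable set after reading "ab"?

Start in {S}.
Read 'a': S→{A}; now {A}.
Read 'b': A→{B}; now {B}.
That set has 1 state.

1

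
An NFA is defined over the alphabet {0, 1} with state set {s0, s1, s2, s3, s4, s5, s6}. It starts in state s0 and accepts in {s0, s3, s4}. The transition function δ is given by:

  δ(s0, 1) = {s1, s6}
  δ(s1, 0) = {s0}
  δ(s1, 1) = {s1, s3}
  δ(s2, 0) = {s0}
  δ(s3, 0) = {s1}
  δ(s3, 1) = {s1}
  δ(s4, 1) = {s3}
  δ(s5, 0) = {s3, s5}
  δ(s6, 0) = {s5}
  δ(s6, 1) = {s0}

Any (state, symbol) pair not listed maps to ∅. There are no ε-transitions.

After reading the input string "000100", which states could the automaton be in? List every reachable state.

Start in {s0}.
Read '0': {s0} → ∅.
The set is empty and remains empty for the remaining 5 symbols.

∅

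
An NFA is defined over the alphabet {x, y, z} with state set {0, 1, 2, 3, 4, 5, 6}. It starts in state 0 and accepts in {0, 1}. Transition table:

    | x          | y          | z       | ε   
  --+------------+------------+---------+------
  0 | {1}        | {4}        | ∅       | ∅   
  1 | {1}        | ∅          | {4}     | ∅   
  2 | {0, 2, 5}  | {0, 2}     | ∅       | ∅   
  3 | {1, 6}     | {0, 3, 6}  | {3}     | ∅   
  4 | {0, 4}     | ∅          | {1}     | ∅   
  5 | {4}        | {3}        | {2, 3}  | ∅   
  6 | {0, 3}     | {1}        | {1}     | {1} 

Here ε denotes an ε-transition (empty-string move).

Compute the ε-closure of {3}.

Begin with {3}.
No ε-moves leave this set, so the closure equals the set itself.

{3}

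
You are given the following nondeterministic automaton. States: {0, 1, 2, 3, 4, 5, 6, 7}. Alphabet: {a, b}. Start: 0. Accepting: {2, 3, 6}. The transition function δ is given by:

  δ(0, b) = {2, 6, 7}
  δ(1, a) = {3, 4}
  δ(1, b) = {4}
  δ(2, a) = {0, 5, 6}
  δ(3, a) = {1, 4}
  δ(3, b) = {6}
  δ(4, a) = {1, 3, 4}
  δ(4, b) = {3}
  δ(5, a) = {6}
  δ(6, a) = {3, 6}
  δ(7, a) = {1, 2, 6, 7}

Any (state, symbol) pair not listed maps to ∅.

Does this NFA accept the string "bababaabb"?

Yes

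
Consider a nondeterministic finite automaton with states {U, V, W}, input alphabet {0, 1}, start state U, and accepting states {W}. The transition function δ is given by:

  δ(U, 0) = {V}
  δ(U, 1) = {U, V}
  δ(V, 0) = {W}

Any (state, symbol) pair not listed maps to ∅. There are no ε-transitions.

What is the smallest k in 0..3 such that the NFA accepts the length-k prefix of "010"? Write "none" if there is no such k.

none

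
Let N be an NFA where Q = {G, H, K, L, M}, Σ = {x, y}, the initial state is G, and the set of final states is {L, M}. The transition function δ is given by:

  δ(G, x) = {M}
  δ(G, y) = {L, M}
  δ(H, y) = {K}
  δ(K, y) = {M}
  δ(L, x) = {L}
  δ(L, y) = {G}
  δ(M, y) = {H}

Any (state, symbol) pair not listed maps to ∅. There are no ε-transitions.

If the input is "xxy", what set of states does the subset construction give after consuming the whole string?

∅

Start in {G}.
Read 'x': {G} → {M}.
Read 'x': {M} → ∅.
The set is empty and remains empty for the remaining 1 symbol.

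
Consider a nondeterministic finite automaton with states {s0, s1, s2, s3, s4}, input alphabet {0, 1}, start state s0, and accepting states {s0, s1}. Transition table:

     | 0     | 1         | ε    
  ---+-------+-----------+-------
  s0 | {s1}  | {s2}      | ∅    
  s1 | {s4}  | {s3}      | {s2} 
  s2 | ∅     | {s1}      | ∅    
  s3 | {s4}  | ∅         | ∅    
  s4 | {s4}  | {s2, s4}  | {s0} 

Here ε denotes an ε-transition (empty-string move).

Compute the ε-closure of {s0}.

{s0}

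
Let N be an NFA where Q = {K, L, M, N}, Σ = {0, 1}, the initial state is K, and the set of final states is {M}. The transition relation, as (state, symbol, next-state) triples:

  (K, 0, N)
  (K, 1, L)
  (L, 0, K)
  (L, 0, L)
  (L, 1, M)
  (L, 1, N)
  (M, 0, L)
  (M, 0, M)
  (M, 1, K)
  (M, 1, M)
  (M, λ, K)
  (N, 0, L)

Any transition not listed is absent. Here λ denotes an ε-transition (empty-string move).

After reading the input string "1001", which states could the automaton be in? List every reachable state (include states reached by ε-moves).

Start in {K}.
Read '1': {K} → {L}.
Read '0': {L} → {K, L}.
Read '0': {K, L} → {K, L, N}.
Read '1': {K, L, N} → {K, L, M, N}.

{K, L, M, N}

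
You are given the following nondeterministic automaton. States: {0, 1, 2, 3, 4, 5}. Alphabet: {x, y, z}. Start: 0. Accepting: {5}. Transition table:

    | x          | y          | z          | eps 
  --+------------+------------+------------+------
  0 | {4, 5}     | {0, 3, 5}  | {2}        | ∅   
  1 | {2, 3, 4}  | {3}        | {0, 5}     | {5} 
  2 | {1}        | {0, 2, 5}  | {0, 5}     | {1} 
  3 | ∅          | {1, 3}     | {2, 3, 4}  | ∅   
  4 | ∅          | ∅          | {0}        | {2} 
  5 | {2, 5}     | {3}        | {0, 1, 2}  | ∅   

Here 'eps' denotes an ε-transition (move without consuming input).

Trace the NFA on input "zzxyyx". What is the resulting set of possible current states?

{1, 2, 3, 4, 5}

Start in {0}.
Read 'z': 0→{2}; union {2}; ε-closure = {1, 2, 5}.
Read 'z': 1→{0, 5}, 2→{0, 5}, 5→{0, 1, 2}; now {0, 1, 2, 5}.
Read 'x': 0→{4, 5}, 1→{2, 3, 4}, 2→{1}, 5→{2, 5}; now {1, 2, 3, 4, 5}.
Read 'y': 1→{3}, 2→{0, 2, 5}, 3→{1, 3}, 4→∅, 5→{3}; now {0, 1, 2, 3, 5}.
Read 'y': 0→{0, 3, 5}, 1→{3}, 2→{0, 2, 5}, 3→{1, 3}, 5→{3}; now {0, 1, 2, 3, 5}.
Read 'x': 0→{4, 5}, 1→{2, 3, 4}, 2→{1}, 3→∅, 5→{2, 5}; now {1, 2, 3, 4, 5}.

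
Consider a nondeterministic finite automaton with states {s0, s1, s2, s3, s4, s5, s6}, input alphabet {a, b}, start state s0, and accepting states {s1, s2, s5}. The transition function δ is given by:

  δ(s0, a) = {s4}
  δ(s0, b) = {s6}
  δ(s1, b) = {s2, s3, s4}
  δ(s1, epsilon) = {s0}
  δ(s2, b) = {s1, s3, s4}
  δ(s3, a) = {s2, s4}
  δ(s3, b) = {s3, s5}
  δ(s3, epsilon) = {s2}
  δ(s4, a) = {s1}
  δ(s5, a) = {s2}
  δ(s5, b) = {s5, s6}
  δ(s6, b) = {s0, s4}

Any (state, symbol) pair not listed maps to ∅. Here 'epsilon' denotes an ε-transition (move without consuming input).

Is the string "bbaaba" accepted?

Start in {s0}.
Read 'b': {s0} → {s6}.
Read 'b': {s6} → {s0, s4}.
Read 'a': {s0, s4} → {s0, s1, s4}.
Read 'a': {s0, s1, s4} → {s0, s1, s4}.
Read 'b': {s0, s1, s4} → {s2, s3, s4, s6}.
Read 'a': {s2, s3, s4, s6} → {s0, s1, s2, s4}.
The final set {s0, s1, s2, s4} contains the accepting states s1, s2.

Yes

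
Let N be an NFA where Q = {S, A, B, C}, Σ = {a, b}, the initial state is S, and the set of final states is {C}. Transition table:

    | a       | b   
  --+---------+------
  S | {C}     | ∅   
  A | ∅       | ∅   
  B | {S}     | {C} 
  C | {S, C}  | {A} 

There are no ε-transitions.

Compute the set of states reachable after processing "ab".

{A}

Start in {S}.
Read 'a': {S} → {C}.
Read 'b': {C} → {A}.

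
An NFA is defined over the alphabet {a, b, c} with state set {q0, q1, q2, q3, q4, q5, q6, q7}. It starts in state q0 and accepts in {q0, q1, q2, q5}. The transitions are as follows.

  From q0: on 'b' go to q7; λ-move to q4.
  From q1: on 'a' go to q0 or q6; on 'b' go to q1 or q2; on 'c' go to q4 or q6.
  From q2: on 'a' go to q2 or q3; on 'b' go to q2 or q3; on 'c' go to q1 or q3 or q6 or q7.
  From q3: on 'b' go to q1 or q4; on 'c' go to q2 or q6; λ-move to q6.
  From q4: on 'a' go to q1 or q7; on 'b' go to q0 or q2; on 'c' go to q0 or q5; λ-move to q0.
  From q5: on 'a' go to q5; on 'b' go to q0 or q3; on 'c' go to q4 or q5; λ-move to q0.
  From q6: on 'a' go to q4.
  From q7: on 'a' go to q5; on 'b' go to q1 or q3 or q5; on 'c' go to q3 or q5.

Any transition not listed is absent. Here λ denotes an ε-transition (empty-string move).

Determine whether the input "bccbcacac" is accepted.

Yes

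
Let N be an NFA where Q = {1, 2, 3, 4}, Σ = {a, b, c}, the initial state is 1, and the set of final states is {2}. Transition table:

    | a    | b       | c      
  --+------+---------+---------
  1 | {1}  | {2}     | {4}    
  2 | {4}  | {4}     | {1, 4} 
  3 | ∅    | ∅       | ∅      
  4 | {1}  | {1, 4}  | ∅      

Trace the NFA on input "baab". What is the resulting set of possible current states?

Start in {1}.
Read 'b': 1→{2}; now {2}.
Read 'a': 2→{4}; now {4}.
Read 'a': 4→{1}; now {1}.
Read 'b': 1→{2}; now {2}.

{2}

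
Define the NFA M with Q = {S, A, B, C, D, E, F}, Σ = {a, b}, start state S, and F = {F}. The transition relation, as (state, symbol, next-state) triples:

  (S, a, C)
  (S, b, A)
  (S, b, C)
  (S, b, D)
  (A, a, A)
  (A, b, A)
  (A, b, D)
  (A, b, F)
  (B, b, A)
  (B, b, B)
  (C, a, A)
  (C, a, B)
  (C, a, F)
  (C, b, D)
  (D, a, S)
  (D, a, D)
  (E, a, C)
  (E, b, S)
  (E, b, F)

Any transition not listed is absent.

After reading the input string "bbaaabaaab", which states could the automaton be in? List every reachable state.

Start in {S}.
Read 'b': {S} → {A, C, D}.
Read 'b': {A, C, D} → {A, D, F}.
Read 'a': {A, D, F} → {S, A, D}.
Read 'a': {S, A, D} → {S, A, C, D}.
Read 'a': {S, A, C, D} → {S, A, B, C, D, F}.
Read 'b': {S, A, B, C, D, F} → {A, B, C, D, F}.
Read 'a': {A, B, C, D, F} → {S, A, B, D, F}.
Read 'a': {S, A, B, D, F} → {S, A, C, D}.
Read 'a': {S, A, C, D} → {S, A, B, C, D, F}.
Read 'b': {S, A, B, C, D, F} → {A, B, C, D, F}.

{A, B, C, D, F}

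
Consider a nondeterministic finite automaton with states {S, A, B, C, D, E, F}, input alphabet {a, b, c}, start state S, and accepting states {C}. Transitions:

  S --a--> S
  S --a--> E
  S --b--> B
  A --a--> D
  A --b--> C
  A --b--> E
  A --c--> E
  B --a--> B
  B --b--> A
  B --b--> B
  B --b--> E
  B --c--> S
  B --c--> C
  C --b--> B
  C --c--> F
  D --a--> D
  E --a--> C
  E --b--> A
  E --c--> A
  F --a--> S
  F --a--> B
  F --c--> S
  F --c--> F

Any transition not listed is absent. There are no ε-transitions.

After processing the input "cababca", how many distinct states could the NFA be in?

Start in {S}.
Read 'c': {S} → ∅.
The set is empty and remains empty for the remaining 6 symbols.
That set has 0 states.

0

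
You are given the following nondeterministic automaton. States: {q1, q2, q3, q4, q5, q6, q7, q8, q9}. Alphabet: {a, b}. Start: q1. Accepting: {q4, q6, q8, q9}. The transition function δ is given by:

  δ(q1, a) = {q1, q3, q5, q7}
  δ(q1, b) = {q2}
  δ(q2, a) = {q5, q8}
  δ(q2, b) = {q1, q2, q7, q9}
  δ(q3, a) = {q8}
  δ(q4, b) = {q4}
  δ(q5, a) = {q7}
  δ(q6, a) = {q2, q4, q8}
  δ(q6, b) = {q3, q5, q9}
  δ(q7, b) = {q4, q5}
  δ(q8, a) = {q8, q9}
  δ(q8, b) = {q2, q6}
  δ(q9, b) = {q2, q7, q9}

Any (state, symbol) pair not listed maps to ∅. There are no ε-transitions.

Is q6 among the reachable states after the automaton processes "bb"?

No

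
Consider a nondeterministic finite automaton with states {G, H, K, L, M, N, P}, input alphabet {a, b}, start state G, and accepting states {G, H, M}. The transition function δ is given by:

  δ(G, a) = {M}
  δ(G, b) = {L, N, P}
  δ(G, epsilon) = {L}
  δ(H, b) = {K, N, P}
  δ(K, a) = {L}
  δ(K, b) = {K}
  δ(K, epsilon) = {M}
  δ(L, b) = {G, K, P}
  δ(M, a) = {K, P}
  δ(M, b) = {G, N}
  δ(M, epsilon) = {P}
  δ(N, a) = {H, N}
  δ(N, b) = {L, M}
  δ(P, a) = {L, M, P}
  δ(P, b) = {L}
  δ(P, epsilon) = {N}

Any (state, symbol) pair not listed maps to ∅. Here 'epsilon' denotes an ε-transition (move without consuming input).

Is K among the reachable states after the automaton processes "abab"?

Yes

Start: ε-closure({G}) = {G, L}.
Read 'a': {G, L} → {M, N, P}.
Read 'b': {M, N, P} → {G, L, M, N, P}.
Read 'a': {G, L, M, N, P} → {H, K, L, M, N, P}.
Read 'b': {H, K, L, M, N, P} → {G, K, L, M, N, P}.
State K is in {G, K, L, M, N, P}.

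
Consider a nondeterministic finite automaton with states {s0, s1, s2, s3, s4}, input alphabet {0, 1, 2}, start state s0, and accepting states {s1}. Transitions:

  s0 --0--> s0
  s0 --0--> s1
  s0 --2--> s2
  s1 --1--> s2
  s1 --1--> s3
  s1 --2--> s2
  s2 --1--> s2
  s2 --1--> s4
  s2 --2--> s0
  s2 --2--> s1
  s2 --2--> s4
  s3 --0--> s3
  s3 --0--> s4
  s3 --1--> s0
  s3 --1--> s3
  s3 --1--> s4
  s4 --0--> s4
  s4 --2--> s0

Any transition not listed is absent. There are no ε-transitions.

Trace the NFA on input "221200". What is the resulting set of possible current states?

Start in {s0}.
Read '2': {s0} → {s2}.
Read '2': {s2} → {s0, s1, s4}.
Read '1': {s0, s1, s4} → {s2, s3}.
Read '2': {s2, s3} → {s0, s1, s4}.
Read '0': {s0, s1, s4} → {s0, s1, s4}.
Read '0': {s0, s1, s4} → {s0, s1, s4}.

{s0, s1, s4}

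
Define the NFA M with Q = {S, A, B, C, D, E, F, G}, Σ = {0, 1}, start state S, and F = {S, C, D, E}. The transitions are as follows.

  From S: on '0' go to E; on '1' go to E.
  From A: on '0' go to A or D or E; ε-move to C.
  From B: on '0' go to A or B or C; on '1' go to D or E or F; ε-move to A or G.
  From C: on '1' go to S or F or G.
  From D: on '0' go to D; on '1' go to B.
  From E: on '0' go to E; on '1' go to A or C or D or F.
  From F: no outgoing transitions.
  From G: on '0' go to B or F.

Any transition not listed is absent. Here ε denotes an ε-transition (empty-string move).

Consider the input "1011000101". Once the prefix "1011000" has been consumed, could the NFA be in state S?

No

Start in {S}.
Read '1': S→{E}; now {E}.
Read '0': E→{E}; now {E}.
Read '1': E→{A, C, D, F}; now {A, C, D, F}.
Read '1': A→∅, C→{S, F, G}, D→{B}, F→∅; union {S, B, F, G}; ε-closure = {S, A, B, C, F, G}.
Read '0': S→{E}, A→{A, D, E}, B→{A, B, C}, C→∅, F→∅, G→{B, F}; union {A, B, C, D, E, F}; ε-closure = {A, B, C, D, E, F, G}.
Read '0': A→{A, D, E}, B→{A, B, C}, C→∅, D→{D}, E→{E}, F→∅, G→{B, F}; union {A, B, C, D, E, F}; ε-closure = {A, B, C, D, E, F, G}.
Read '0': A→{A, D, E}, B→{A, B, C}, C→∅, D→{D}, E→{E}, F→∅, G→{B, F}; union {A, B, C, D, E, F}; ε-closure = {A, B, C, D, E, F, G}.
State S is not in {A, B, C, D, E, F, G}.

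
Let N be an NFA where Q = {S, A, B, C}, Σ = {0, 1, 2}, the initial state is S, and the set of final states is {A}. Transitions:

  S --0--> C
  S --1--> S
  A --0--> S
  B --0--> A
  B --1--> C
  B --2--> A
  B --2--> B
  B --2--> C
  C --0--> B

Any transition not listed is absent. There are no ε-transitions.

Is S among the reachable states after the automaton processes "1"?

Start in {S}.
Read '1': S→{S}; now {S}.
State S is in {S}.

Yes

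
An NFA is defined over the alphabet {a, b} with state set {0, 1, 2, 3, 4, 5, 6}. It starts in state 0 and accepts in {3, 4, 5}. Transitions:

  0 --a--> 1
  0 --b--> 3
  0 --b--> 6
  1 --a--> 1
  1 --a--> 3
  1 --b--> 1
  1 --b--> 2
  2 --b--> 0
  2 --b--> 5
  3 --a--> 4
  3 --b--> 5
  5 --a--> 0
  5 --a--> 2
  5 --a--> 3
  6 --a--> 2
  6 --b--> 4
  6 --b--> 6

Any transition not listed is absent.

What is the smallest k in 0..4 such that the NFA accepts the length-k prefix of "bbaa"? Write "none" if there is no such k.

1

Start in {0}.
Read 'b': 0→{3, 6}; now {3, 6}.
None of the earlier sets intersect F, but {3, 6} does.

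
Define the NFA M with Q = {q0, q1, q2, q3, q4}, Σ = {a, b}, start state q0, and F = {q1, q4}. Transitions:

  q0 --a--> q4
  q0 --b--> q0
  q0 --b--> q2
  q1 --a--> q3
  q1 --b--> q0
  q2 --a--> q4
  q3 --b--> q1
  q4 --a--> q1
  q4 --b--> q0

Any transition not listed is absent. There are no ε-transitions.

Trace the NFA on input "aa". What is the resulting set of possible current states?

Start in {q0}.
Read 'a': {q0} → {q4}.
Read 'a': {q4} → {q1}.

{q1}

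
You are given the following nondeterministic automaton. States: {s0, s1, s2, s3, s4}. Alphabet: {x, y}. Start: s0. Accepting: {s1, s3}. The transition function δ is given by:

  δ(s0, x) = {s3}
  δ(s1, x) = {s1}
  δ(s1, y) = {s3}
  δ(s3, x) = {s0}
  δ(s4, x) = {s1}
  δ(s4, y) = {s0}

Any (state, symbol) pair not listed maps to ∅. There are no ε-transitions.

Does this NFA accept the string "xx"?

No

Start in {s0}.
Read 'x': {s0} → {s3}.
Read 'x': {s3} → {s0}.
The final set {s0} contains no accepting state.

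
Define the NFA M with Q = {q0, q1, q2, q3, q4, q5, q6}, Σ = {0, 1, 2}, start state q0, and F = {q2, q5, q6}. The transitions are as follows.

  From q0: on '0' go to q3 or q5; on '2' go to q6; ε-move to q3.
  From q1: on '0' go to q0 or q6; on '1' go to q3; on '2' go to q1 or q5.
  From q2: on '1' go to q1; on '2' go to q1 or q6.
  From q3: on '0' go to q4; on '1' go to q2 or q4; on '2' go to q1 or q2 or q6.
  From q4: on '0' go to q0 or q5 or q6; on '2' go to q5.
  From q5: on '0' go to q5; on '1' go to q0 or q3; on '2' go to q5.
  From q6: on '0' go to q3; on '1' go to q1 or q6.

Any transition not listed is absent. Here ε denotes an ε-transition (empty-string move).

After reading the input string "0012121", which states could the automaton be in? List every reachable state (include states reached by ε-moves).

Start: ε-closure({q0}) = {q0, q3}.
Read '0': {q0, q3} → {q3, q4, q5}.
Read '0': {q3, q4, q5} → {q0, q3, q4, q5, q6}.
Read '1': {q0, q3, q4, q5, q6} → {q0, q1, q2, q3, q4, q6}.
Read '2': {q0, q1, q2, q3, q4, q6} → {q1, q2, q5, q6}.
Read '1': {q1, q2, q5, q6} → {q0, q1, q3, q6}.
Read '2': {q0, q1, q3, q6} → {q1, q2, q5, q6}.
Read '1': {q1, q2, q5, q6} → {q0, q1, q3, q6}.

{q0, q1, q3, q6}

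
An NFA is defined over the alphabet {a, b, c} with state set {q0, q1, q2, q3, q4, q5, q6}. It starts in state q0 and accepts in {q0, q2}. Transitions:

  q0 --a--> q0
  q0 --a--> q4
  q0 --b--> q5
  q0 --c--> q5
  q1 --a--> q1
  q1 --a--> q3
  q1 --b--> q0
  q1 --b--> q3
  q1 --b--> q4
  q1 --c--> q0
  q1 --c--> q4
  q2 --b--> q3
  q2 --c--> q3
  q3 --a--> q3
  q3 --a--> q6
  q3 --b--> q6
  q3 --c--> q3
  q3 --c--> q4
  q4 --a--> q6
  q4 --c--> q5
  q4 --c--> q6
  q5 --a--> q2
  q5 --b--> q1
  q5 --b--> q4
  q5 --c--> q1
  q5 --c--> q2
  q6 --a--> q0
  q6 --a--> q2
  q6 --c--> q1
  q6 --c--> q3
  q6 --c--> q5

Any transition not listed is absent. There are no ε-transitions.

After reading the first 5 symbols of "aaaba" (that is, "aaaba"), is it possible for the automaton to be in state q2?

Yes

Start in {q0}.
Read 'a': q0→{q0, q4}; now {q0, q4}.
Read 'a': q0→{q0, q4}, q4→{q6}; now {q0, q4, q6}.
Read 'a': q0→{q0, q4}, q4→{q6}, q6→{q0, q2}; now {q0, q2, q4, q6}.
Read 'b': q0→{q5}, q2→{q3}, q4→∅, q6→∅; now {q3, q5}.
Read 'a': q3→{q3, q6}, q5→{q2}; now {q2, q3, q6}.
State q2 is in {q2, q3, q6}.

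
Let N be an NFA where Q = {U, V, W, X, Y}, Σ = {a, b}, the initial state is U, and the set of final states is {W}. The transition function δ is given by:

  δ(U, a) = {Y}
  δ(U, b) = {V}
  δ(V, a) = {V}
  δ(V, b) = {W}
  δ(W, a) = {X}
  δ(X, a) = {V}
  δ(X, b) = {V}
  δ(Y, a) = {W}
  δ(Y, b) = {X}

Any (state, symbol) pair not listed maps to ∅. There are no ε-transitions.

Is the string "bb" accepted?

Yes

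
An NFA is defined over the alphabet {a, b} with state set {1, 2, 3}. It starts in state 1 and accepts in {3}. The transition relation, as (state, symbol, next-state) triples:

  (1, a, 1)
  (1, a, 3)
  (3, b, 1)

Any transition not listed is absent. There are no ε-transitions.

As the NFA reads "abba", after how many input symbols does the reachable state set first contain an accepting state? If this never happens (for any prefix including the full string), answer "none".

1

Start in {1}.
Read 'a': {1} → {1, 3}.
None of the earlier sets intersect F, but {1, 3} does.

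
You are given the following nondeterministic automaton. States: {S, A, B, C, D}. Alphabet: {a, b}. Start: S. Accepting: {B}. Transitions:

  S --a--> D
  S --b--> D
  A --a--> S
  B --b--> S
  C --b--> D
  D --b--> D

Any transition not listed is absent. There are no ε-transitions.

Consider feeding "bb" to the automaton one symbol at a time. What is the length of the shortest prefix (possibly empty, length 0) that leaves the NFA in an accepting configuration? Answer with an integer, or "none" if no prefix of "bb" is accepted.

none

Start in {S}.
Read 'b': S→{D}; now {D}.
Read 'b': D→{D}; now {D}.
No reachable set along the way intersects F.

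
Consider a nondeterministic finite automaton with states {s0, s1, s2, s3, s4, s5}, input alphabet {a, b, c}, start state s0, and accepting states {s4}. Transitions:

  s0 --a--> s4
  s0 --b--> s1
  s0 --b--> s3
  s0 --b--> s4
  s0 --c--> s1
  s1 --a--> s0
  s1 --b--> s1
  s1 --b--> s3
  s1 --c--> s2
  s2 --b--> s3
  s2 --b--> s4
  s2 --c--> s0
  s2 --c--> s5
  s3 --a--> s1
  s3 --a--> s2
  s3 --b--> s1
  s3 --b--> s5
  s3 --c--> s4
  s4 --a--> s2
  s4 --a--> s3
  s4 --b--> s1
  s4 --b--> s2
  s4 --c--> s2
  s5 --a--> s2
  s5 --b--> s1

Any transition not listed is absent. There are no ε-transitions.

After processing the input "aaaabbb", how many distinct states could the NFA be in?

Start in {s0}.
Read 'a': s0→{s4}; now {s4}.
Read 'a': s4→{s2, s3}; now {s2, s3}.
Read 'a': s2→∅, s3→{s1, s2}; now {s1, s2}.
Read 'a': s1→{s0}, s2→∅; now {s0}.
Read 'b': s0→{s1, s3, s4}; now {s1, s3, s4}.
Read 'b': s1→{s1, s3}, s3→{s1, s5}, s4→{s1, s2}; now {s1, s2, s3, s5}.
Read 'b': s1→{s1, s3}, s2→{s3, s4}, s3→{s1, s5}, s5→{s1}; now {s1, s3, s4, s5}.
That set has 4 states.

4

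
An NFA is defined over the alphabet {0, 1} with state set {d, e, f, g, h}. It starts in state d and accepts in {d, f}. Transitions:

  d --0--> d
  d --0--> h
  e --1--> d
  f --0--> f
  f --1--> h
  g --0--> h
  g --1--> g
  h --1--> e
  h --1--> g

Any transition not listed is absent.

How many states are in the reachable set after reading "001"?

Start in {d}.
Read '0': {d} → {d, h}.
Read '0': {d, h} → {d, h}.
Read '1': {d, h} → {e, g}.
That set has 2 states.

2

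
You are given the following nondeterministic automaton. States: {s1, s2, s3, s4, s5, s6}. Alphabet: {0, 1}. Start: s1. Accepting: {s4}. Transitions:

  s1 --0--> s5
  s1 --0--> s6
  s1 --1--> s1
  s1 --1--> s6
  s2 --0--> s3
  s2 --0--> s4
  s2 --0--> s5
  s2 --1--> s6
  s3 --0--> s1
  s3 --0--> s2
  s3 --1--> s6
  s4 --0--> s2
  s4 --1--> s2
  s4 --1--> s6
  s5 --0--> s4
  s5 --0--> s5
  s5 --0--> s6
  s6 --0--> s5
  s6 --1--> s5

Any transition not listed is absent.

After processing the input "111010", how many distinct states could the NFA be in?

4

Start in {s1}.
Read '1': s1→{s1, s6}; now {s1, s6}.
Read '1': s1→{s1, s6}, s6→{s5}; now {s1, s5, s6}.
Read '1': s1→{s1, s6}, s5→∅, s6→{s5}; now {s1, s5, s6}.
Read '0': s1→{s5, s6}, s5→{s4, s5, s6}, s6→{s5}; now {s4, s5, s6}.
Read '1': s4→{s2, s6}, s5→∅, s6→{s5}; now {s2, s5, s6}.
Read '0': s2→{s3, s4, s5}, s5→{s4, s5, s6}, s6→{s5}; now {s3, s4, s5, s6}.
That set has 4 states.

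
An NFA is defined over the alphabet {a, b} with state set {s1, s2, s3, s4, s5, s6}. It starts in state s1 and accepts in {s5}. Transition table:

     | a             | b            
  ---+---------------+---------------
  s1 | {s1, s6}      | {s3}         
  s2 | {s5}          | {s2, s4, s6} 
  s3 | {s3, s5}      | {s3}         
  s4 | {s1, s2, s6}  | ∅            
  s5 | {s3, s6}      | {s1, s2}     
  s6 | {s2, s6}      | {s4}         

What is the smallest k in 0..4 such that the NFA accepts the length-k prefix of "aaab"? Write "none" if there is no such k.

3

Start in {s1}.
Read 'a': s1→{s1, s6}; now {s1, s6}.
Read 'a': s1→{s1, s6}, s6→{s2, s6}; now {s1, s2, s6}.
Read 'a': s1→{s1, s6}, s2→{s5}, s6→{s2, s6}; now {s1, s2, s5, s6}.
None of the earlier sets intersect F, but {s1, s2, s5, s6} does.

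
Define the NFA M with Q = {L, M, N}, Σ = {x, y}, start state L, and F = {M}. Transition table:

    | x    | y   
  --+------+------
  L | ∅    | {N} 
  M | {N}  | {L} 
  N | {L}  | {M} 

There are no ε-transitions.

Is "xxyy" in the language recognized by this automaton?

Start in {L}.
Read 'x': L→∅; now ∅.
The set is empty and remains empty for the remaining 3 symbols.
The final set ∅ contains no accepting state.

No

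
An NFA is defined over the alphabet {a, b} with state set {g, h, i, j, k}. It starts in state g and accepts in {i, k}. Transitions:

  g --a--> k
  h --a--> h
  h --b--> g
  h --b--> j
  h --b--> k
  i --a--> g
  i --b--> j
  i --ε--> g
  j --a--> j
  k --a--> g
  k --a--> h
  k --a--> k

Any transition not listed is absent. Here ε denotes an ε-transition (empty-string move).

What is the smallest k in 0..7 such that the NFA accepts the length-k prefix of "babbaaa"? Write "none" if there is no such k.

none

Start in {g}.
Read 'b': g→∅; now ∅.
The set is empty and remains empty for the remaining 6 symbols.
No reachable set along the way intersects F.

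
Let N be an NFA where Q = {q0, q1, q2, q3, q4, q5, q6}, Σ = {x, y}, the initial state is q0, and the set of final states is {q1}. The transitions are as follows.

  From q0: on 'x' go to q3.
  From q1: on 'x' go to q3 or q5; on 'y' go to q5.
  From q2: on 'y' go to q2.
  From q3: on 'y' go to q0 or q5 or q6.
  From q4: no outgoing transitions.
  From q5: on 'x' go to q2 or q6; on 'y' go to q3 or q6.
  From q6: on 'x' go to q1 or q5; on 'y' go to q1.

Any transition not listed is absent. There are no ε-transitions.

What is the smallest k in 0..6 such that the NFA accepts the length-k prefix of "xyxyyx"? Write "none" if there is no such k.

Start in {q0}.
Read 'x': q0→{q3}; now {q3}.
Read 'y': q3→{q0, q5, q6}; now {q0, q5, q6}.
Read 'x': q0→{q3}, q5→{q2, q6}, q6→{q1, q5}; now {q1, q2, q3, q5, q6}.
None of the earlier sets intersect F, but {q1, q2, q3, q5, q6} does.

3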